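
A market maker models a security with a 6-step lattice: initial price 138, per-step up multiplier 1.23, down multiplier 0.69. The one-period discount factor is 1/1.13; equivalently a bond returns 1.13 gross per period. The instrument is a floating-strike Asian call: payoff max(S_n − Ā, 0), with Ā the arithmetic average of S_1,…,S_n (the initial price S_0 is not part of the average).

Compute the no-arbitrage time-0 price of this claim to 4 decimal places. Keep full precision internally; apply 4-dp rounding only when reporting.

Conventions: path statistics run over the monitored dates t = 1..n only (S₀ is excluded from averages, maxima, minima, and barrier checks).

With p* = (R−d)/(u−d) = 0.8148, sum probability × payoff across the paths and divide by R^6.
Enumerate all 2^6 = 64 price paths (U = up ×1.23, D = down ×0.69); each path with k up-moves has probability p*^k·(1−p*)^(6−k).
DDDDDD: Ā=45.6688, payoff=0.0000, prob=0.000040
UDDDDD: Ā=81.4097, payoff=0.0000, prob=0.000177
DUDDDD: Ā=68.9897, payoff=0.0000, prob=0.000177
UUDDDD: Ā=122.9816, payoff=0.0000, prob=0.000781
DDUDDD: Ā=60.4199, payoff=0.0000, prob=0.000177
UDUDDD: Ā=107.7050, payoff=0.0000, prob=0.000781
DUUDDD: Ā=95.2850, payoff=0.0000, prob=0.000781
UUUDDD: Ā=169.8558, payoff=0.0000, prob=0.003436
DDDUDD: Ā=54.5067, payoff=0.0000, prob=0.000177
UDDUDD: Ā=97.1641, payoff=0.0000, prob=0.000781
DUDUDD: Ā=84.7441, payoff=0.0000, prob=0.000781
UUDUDD: Ā=151.0656, payoff=0.0000, prob=0.003436
DDUUDD: Ā=76.1743, payoff=0.0000, prob=0.000781
UDUUDD: Ā=135.7890, payoff=0.0000, prob=0.003436
DUUUDD: Ā=123.3690, payoff=0.0000, prob=0.003436
UUUUDD: Ā=219.9187, payoff=0.0000, prob=0.015116
DDDDUD: Ā=50.4266, payoff=0.0000, prob=0.000177
UDDDUD: Ā=89.8909, payoff=0.0000, prob=0.000781
DUDDUD: Ā=77.4709, payoff=0.0000, prob=0.000781
UUDDUD: Ā=138.1003, payoff=0.0000, prob=0.003436
DDUDUD: Ā=68.9011, payoff=0.0000, prob=0.000781
UDUDUD: Ā=122.8237, payoff=0.0000, prob=0.003436
DUUDUD: Ā=110.4037, payoff=0.0000, prob=0.003436
UUUDUD: Ā=196.8067, payoff=0.0000, prob=0.015116
DDDUUD: Ā=62.9880, payoff=0.0000, prob=0.000781
UDDUUD: Ā=112.2829, payoff=0.0000, prob=0.003436
DUDUUD: Ā=99.8629, payoff=0.0000, prob=0.003436
UUDUUD: Ā=178.0165, payoff=0.0000, prob=0.015116
DDUUUD: Ā=91.2931, payoff=0.0000, prob=0.003436
UDUUUD: Ā=162.7399, payoff=0.0000, prob=0.015116
DUUUUD: Ā=150.3199, payoff=0.0628, prob=0.015116
UUUUUD: Ā=267.9615, payoff=0.1119, prob=0.066512
DDDDDU: Ā=47.6114, payoff=0.0000, prob=0.000177
UDDDDU: Ā=84.8724, payoff=0.0000, prob=0.000781
DUDDDU: Ā=72.4524, payoff=0.0000, prob=0.000781
UUDDDU: Ā=129.1543, payoff=0.0000, prob=0.003436
DDUDDU: Ā=63.8826, payoff=0.0000, prob=0.000781
UDUDDU: Ā=113.8777, payoff=0.0000, prob=0.003436
DUUDDU: Ā=101.4577, payoff=0.0000, prob=0.003436
UUUDDU: Ā=180.8594, payoff=0.0000, prob=0.015116
DDDUDU: Ā=57.9695, payoff=0.0000, prob=0.000781
UDDUDU: Ā=103.3369, payoff=0.0000, prob=0.003436
DUDUDU: Ā=90.9169, payoff=0.0000, prob=0.003436
UUDUDU: Ā=162.0692, payoff=0.0000, prob=0.015116
DDUUDU: Ā=82.3471, payoff=2.0139, prob=0.003436
UDUUDU: Ā=146.7926, payoff=3.5900, prob=0.015116
DUUUDU: Ā=134.3726, payoff=16.0100, prob=0.015116
UUUUDU: Ā=239.5338, payoff=28.5396, prob=0.066512
DDDDUU: Ā=53.8894, payoff=0.0000, prob=0.000781
UDDDUU: Ā=96.0637, payoff=0.0000, prob=0.003436
DUDDUU: Ā=83.6437, payoff=0.7173, prob=0.003436
UUDDUU: Ā=149.1040, payoff=1.2787, prob=0.015116
DDUDUU: Ā=75.0739, payoff=9.2871, prob=0.003436
UDUDUU: Ā=133.8274, payoff=16.5553, prob=0.015116
DUUDUU: Ā=121.4074, payoff=28.9753, prob=0.015116
UUUDUU: Ā=216.4218, payoff=51.6516, prob=0.066512
DDDUUU: Ā=69.1607, payoff=15.2003, prob=0.003436
UDDUUU: Ā=123.2865, payoff=27.0961, prob=0.015116
DUDUUU: Ā=110.8665, payoff=39.5161, prob=0.015116
UUDUUU: Ā=197.6316, payoff=70.4418, prob=0.066512
DDUUUU: Ā=102.2967, payoff=48.0859, prob=0.015116
UDUUUU: Ā=182.3550, payoff=85.7184, prob=0.066512
DUUUUU: Ā=169.9350, payoff=98.1384, prob=0.066512
UUUUUU: Ā=302.9276, payoff=174.9424, prob=0.292653
Price = Σ prob·payoff / R^6 = 76.284704 / 2.081952 = 36.6410

price = 36.6410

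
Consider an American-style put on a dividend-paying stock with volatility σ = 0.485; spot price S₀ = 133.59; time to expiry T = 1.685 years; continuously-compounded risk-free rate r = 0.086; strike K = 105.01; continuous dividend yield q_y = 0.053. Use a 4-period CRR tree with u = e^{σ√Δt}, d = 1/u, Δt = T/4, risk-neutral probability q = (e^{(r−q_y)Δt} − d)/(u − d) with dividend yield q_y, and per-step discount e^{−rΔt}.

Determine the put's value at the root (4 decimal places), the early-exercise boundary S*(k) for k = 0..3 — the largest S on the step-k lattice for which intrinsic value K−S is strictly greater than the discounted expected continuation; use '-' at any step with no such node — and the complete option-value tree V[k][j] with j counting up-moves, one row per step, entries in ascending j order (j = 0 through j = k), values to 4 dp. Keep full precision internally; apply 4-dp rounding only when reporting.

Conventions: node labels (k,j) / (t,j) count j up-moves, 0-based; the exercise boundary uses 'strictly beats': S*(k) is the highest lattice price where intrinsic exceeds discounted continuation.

Δt=0.42125, u=1.36996, d=0.72995, q=0.44382, disc=e^(-rΔt)=0.96442
k=4 terminal: V=max(K-S,0) → 67.0838 33.8302 0.0000 0.0000 0.0000
k=3: j=0 S=51.9575 intr=53.0525 cont=50.4635 V=53.0525[EX]; j=1 S=97.5136 intr=7.4964 cont=18.1463 V=18.1463[hold]; j=2 S=183.0133 intr=0.0000 cont=0.0000 V=0.0000[hold]; j=3 S=343.4788 intr=0.0000 cont=0.0000 V=0.0000[hold]  S*(3)=51.9575
k=2: j=0 S=71.1798 intr=33.8302 cont=36.2241 V=36.2241[hold]; j=1 S=133.5900 intr=0.0000 cont=9.7335 V=9.7335[hold]; j=2 S=250.7213 intr=0.0000 cont=0.0000 V=0.0000[hold]  S*(2)=-
k=1: j=0 S=97.5136 intr=7.4964 cont=23.5965 V=23.5965[hold]; j=1 S=183.0133 intr=0.0000 cont=5.2210 V=5.2210[hold]  S*(1)=-
k=0: j=0 S=133.5900 intr=0.0000 cont=14.8917 V=14.8917[hold]  S*(0)=-

price = 14.8917
boundary = - - - 51.9575
tree:
14.8917
23.5965 5.2210
36.2241 9.7335 0.0000
53.0525 18.1463 0.0000 0.0000
67.0838 33.8302 0.0000 0.0000 0.0000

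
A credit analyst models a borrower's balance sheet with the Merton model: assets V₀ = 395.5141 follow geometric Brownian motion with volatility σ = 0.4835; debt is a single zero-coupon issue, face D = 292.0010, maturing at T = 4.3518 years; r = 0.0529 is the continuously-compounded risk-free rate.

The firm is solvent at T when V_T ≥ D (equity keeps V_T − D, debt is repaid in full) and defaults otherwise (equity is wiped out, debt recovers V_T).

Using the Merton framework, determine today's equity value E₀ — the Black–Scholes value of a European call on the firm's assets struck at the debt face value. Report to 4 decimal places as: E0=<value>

With assets at 395.5141 and a single debt payment of 292.0010 at 4.3518 years:
d₁ = [ln(V₀/D) + (r + σ²/2)T] / (σ√T)
   = [ln(395.5141/292.0010) + (0.0529 + 0.5·0.4835²)·4.3518] / (0.4835·√4.3518)
   = [0.303429 + 0.738875] / 1.008628 = 1.033389
d₂ = d₁ − σ√T = 1.033389 − 1.008628 = 0.024761
N(d₁) = 0.849289,  N(d₂) = 0.509877,  e^(−rT) = 0.794367
E₀ = V₀·N(d₁) − D·e^(−rT)·N(d₂)
   = 395.5141·0.849289 − 292.0010·0.794367·0.509877 = 217.636785

E0=217.6368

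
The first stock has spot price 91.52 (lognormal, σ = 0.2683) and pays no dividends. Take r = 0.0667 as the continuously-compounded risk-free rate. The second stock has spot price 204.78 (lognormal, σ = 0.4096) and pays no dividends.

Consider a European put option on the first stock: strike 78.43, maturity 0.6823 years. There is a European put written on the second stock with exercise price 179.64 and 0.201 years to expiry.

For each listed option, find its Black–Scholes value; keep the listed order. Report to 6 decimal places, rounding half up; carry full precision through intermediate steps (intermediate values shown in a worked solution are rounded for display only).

[the first stock put K=78.43]
σ√T = 0.2683·√0.6823 = 0.221620
d₁ = (ln(S/K) + (r+σ²/2)T) / (σ√T) = (ln(91.52/78.43) + (0.0667+0.2683²/2)·0.6823) / 0.221620 = (0.154351 + 0.070067) / 0.221620 = 1.012627
d₂ = d₁ − σ√T = 1.012627 − 0.221620 = 0.791007
e^{−rT} = 0.955511
N(−d₁) = 0.155619,  N(−d₂) = 0.214470
price = K·e^{−rT}·N(−d₂) − S·N(−d₁) = 16.072523 − 14.242269 = 1.830254
[the second stock put K=179.64]
σ√T = 0.4096·√0.201 = 0.183636
d₁ = (ln(S/K) + (r+σ²/2)T) / (σ√T) = (ln(204.78/179.64) + (0.0667+0.4096²/2)·0.201) / 0.183636 = (0.130981 + 0.030268) / 0.183636 = 0.878091
d₂ = d₁ − σ√T = 0.878091 − 0.183636 = 0.694455
e^{−rT} = 0.986683
N(−d₁) = 0.189947,  N(−d₂) = 0.243698
price = K·e^{−rT}·N(−d₂) − S·N(−d₁) = 43.194989 − 38.897378 = 4.297611

price(the first stock put K=78.43) = 1.830254
price(the second stock put K=179.64) = 4.297611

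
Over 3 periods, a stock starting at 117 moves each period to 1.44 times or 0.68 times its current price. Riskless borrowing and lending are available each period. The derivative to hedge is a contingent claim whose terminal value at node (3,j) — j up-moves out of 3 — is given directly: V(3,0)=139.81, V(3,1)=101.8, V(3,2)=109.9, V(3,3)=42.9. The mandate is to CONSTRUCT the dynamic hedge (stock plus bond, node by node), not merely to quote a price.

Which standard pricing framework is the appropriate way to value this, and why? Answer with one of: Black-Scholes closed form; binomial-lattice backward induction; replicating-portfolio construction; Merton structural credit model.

Key observation: the mandate to exhibit the hedge at every date and state singles out the replicating-portfolio construction on the 3-period tree with factors 1.44 and 0.68 from 117.

framework: replicating-portfolio construction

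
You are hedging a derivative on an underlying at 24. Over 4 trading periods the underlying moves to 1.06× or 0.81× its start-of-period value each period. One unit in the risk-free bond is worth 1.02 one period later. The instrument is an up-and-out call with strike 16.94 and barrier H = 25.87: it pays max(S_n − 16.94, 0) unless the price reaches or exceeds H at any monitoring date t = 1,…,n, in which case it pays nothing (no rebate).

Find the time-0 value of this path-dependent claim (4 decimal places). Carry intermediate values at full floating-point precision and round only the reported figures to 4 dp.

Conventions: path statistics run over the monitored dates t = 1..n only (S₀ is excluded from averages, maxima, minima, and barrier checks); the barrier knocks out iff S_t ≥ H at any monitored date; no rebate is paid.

price = 1.1515

No-arbitrage gives p* = (R−d)/(u−d) = 0.8400: enumerate every path, weight its payoff by its p*-probability, and discount by R^4.
Enumerate all 2^4 = 16 price paths (U = up ×1.06, D = down ×0.81); each path with k up-moves has probability p*^k·(1−p*)^(4−k).
DDDD: M=19.4400, payoff=0.0000, prob=0.000655
UDDD: M=25.4400, payoff=0.0000, prob=0.003441
DUDD: M=20.6064, payoff=0.0000, prob=0.003441
UUDD: M=26.9664, payoff=0.0000, prob=0.018063
DDUD: M=19.4400, payoff=0.0000, prob=0.003441
UDUD: M=25.4400, payoff=0.7527, prob=0.018063
DUUD: M=21.8428, payoff=0.7527, prob=0.018063
UUUD: M=28.5844, payoff=0.0000, prob=0.094833
DDDU: M=19.4400, payoff=0.0000, prob=0.003441
UDDU: M=25.4400, payoff=0.7527, prob=0.018063
DUDU: M=20.6064, payoff=0.7527, prob=0.018063
UUDU: M=26.9664, payoff=0.0000, prob=0.094833
DDUU: M=19.4400, payoff=0.7527, prob=0.018063
UDUU: M=25.4400, payoff=6.2134, prob=0.094833
DUUU: M=23.1534, payoff=6.2134, prob=0.094833
UUUU: M=30.2994, payoff=0.0000, prob=0.497871
Price = Σ prob·payoff / R^4 = 1.246434 / 1.082432 = 1.1515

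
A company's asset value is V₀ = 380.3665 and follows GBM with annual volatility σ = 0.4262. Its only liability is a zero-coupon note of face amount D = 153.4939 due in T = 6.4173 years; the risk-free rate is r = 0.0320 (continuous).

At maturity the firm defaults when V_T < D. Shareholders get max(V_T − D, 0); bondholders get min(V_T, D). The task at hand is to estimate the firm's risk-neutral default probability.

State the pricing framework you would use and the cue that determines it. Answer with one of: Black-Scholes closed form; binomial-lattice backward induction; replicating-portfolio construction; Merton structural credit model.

Key observation: assets follow a GBM and default happens iff V_T < 153.4939; valuing claims on that split (equity as a call, risky debt as the residual) is the structural model's definition.

framework: Merton structural credit model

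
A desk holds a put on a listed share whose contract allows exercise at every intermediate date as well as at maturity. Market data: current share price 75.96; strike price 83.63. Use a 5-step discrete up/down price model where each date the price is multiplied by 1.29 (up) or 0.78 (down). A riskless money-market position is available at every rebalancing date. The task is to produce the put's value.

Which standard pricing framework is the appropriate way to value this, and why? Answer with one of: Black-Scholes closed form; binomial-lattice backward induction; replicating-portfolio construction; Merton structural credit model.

framework: binomial-lattice backward induction

Key observation: the exercise right at every one of the 5 steps is what matters: each node needs max(83.63 − S, continuation), which only the stepwise tree valuation starting from spot 75.96 delivers.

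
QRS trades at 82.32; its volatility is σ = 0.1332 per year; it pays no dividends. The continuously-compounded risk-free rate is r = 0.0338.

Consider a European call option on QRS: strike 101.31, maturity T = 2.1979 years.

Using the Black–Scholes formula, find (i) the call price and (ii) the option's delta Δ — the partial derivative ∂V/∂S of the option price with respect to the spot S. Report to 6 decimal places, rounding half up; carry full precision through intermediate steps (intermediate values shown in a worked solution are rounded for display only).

σ√T = 0.1332·√2.1979 = 0.197473
d₁ = (ln(S/K) + (r+σ²/2)T) / (σ√T) = (ln(82.32/101.31) + (0.0338+0.1332²/2)·2.1979) / 0.197473 = (-0.207571 + 0.093787) / 0.197473 = -0.576201
d₂ = d₁ − σ√T = -0.576201 − 0.197473 = -0.773674
e^{−rT} = 0.928403
N(d₁) = 0.282240,  N(d₂) = 0.219562
Call price V = S·N(d₁) − K·e^{−rT}·N(d₂) = 23.233981 − 20.651230 = 2.582752
Δ = N(d₁) = 0.282240

price = 2.582752
Δ = 0.282240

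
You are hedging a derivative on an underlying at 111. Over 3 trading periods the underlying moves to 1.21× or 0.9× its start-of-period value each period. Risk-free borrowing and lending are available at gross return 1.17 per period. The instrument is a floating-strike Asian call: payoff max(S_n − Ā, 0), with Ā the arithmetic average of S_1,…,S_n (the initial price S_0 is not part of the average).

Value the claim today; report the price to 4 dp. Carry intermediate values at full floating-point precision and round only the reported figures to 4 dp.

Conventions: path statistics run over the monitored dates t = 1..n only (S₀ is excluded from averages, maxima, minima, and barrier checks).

price = 15.5703

No-arbitrage gives p* = (R−d)/(u−d) = 0.8710: enumerate every path, weight its payoff by its p*-probability, and discount by R^3.
Enumerate all 2^3 = 8 price paths (U = up ×1.21, D = down ×0.9); each path with k up-moves has probability p*^k·(1−p*)^(3−k).
DDD: Ā=90.2430, payoff=0.0000, prob=0.002148
UDD: Ā=121.3267, payoff=0.0000, prob=0.014501
DUD: Ā=109.8567, payoff=0.0000, prob=0.014501
UUD: Ā=147.6962, payoff=0.0000, prob=0.097882
DDU: Ā=99.5337, payoff=9.2574, prob=0.014501
UDU: Ā=133.8175, payoff=12.4461, prob=0.097882
DUU: Ā=122.3475, payoff=23.9161, prob=0.097882
UUU: Ā=164.4895, payoff=32.1538, prob=0.660703
Price = Σ prob·payoff / R^3 = 24.937554 / 1.601613 = 15.5703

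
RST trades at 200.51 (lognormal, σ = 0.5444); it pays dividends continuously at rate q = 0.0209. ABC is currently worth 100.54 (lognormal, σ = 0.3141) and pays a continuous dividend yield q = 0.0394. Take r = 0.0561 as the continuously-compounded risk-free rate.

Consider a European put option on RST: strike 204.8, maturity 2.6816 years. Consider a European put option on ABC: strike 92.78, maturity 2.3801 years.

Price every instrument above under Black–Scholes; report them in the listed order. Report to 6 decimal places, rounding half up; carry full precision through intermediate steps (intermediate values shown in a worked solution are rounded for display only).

[RST put K=204.8]
σ√T = 0.5444·√2.6816 = 0.891487
d₁ = (ln(S/K) + (r−q+σ²/2)T) / (σ√T) = (ln(200.51/204.8) + (0.0561−0.0209+0.5444²/2)·2.6816) / 0.891487 = (-0.021170 + 0.491767) / 0.891487 = 0.527879
d₂ = d₁ − σ√T = 0.527879 − 0.891487 = -0.363608
e^{−rT} = 0.860331
e^{−qT} = 0.945496
N(−d₁) = 0.298792,  N(−d₂) = 0.641925
price = K·e^{−rT}·N(−d₂) − S·e^{−qT}·N(−d₁) = 113.104473 − 56.645360 = 56.459113
[ABC put K=92.78]
σ√T = 0.3141·√2.3801 = 0.484580
d₁ = (ln(S/K) + (r−q+σ²/2)T) / (σ√T) = (ln(100.54/92.78) + (0.0561−0.0394+0.3141²/2)·2.3801) / 0.484580 = (0.080325 + 0.157157) / 0.484580 = 0.490076
d₂ = d₁ − σ√T = 0.490076 − 0.484580 = 0.005496
e^{−rT} = 0.875007
e^{−qT} = 0.910487
N(−d₁) = 0.312040,  N(−d₂) = 0.497807
price = K·e^{−rT}·N(−d₂) − S·e^{−qT}·N(−d₁) = 40.413562 − 28.564246 = 11.849315

price(RST put K=204.8) = 56.459113
price(ABC put K=92.78) = 11.849315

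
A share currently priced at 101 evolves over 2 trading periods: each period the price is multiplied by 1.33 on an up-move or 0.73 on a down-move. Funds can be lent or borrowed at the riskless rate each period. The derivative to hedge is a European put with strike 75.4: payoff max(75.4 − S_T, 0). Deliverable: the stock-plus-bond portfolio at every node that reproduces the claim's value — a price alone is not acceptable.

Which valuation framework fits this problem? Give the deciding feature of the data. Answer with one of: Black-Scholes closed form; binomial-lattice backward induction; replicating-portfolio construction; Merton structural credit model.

Key observation: the mandate to exhibit the hedge at every date and state singles out the replicating-portfolio construction on the 2-period tree with factors 1.33 and 0.73 from 101.

framework: replicating-portfolio construction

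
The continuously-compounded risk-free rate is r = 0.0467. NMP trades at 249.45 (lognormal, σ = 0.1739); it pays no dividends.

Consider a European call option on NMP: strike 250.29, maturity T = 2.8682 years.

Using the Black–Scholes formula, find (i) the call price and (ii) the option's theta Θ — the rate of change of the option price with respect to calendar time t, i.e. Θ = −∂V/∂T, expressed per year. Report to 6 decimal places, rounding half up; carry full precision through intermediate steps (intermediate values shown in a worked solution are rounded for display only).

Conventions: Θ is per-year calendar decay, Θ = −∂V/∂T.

σ√T = 0.1739·√2.8682 = 0.294513
d₁ = (ln(S/K) + (r+σ²/2)T) / (σ√T) = (ln(249.45/250.29) + (0.0467+0.1739²/2)·2.8682) / 0.294513 = (-0.003362 + 0.177314) / 0.294513 = 0.590643
d₂ = d₁ − σ√T = 0.590643 − 0.294513 = 0.296131
e^{−rT} = 0.874638
N(d₁) = 0.722620,  N(d₂) = 0.616435
Call price V = S·N(d₁) − K·e^{−rT}·N(d₂) = 180.257641 − 134.945719 = 45.311923
φ(d₁) = (1/√(2π))·e^{−d₁²/2} = 0.335086
Θ = −S·φ(d₁)·σ/(2√T) − r·K·e^{−rT}·N(d₂) = −4.291455 − 6.301965 = -10.593420

price = 45.311923
Θ = -10.593420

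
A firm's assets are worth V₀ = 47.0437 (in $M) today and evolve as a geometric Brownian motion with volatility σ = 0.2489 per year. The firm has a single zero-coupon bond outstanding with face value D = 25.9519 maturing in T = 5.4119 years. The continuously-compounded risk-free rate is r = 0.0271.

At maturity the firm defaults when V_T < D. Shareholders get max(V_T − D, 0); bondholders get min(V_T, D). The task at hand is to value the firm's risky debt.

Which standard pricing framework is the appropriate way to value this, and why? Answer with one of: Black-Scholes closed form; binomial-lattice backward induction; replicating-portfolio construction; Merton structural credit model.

Key observation: the data describe a firm's assets (V₀ = 47.0437, GBM) and a single zero-coupon debt of face 25.9519, so credit quantities follow from equity-as-call in the structural model.

framework: Merton structural credit model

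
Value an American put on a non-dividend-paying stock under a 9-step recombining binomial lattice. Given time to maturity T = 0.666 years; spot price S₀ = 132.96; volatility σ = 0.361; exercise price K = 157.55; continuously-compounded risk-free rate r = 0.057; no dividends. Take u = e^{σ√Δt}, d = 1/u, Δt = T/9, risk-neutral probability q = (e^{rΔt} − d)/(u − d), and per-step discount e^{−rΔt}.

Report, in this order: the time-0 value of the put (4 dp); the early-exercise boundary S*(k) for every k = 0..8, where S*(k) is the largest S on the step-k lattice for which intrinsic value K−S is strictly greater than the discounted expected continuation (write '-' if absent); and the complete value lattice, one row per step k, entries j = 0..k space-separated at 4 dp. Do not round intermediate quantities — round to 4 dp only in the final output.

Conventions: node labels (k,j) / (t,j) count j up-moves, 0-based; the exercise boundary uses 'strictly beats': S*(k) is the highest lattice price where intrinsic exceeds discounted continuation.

params: Δt=0.07400 u=1.10319 d=0.90647 q=0.49696 e^(-rΔt)=0.99579
t_9 payoffs: 102.6109 90.6881 76.1777 58.5183 37.0264 10.8704 0.0000 0.0000 0.0000 0.0000
t_8: node(8,0) S=60.6080 payoff=96.9420 vs cont=96.2788 → 96.9420 [stop]  node(8,1) S=73.7612 payoff=83.7888 vs cont=83.1257 → 83.7888 [stop]  node(8,2) S=89.7688 payoff=67.7812 vs cont=67.1180 → 67.7812 [stop]  node(8,3) S=109.2505 payoff=48.2995 vs cont=47.6364 → 48.2995 [stop]  node(8,4) S=132.9600 payoff=24.5900 vs cont=23.9269 → 24.5900 [stop]  node(8,5) S=161.8150 payoff=0.0000 vs cont=5.4452 → 5.4452 [wait]  node(8,6) S=196.9321 payoff=0.0000 vs cont=0.0000 → 0.0000 [wait]  node(8,7) S=239.6703 payoff=0.0000 vs cont=0.0000 → 0.0000 [wait]  node(8,8) S=291.6835 payoff=0.0000 vs cont=0.0000 → 0.0000 [wait]  ⇒ S*(8)=132.9600
t_7: node(7,0) S=66.8619 payoff=90.6881 vs cont=90.0249 → 90.6881 [stop]  node(7,1) S=81.3723 payoff=76.1777 vs cont=75.5145 → 76.1777 [stop]  node(7,2) S=99.0317 payoff=58.5183 vs cont=57.8551 → 58.5183 [stop]  node(7,3) S=120.5236 payoff=37.0264 vs cont=36.3632 → 37.0264 [stop]  node(7,4) S=146.6796 payoff=10.8704 vs cont=15.0124 → 15.0124 [wait]  node(7,5) S=178.5121 payoff=0.0000 vs cont=2.7277 → 2.7277 [wait]  node(7,6) S=217.2527 payoff=0.0000 vs cont=0.0000 → 0.0000 [wait]  node(7,7) S=264.4009 payoff=0.0000 vs cont=0.0000 → 0.0000 [wait]  ⇒ S*(7)=120.5236
t_6: node(6,0) S=73.7612 payoff=83.7888 vs cont=83.1257 → 83.7888 [stop]  node(6,1) S=89.7688 payoff=67.7812 vs cont=67.1180 → 67.7812 [stop]  node(6,2) S=109.2505 payoff=48.2995 vs cont=47.6364 → 48.2995 [stop]  node(6,3) S=132.9600 payoff=24.5900 vs cont=25.9766 → 25.9766 [wait]  node(6,4) S=161.8150 payoff=0.0000 vs cont=8.8700 → 8.8700 [wait]  node(6,5) S=196.9321 payoff=0.0000 vs cont=1.3664 → 1.3664 [wait]  node(6,6) S=239.6703 payoff=0.0000 vs cont=0.0000 → 0.0000 [wait]  ⇒ S*(6)=109.2505
t_5: node(5,0) S=81.3723 payoff=76.1777 vs cont=75.5145 → 76.1777 [stop]  node(5,1) S=99.0317 payoff=58.5183 vs cont=57.8551 → 58.5183 [stop]  node(5,2) S=120.5236 payoff=37.0264 vs cont=37.0494 → 37.0494 [wait]  node(5,3) S=146.6796 payoff=10.8704 vs cont=17.4018 → 17.4018 [wait]  node(5,4) S=178.5121 payoff=0.0000 vs cont=5.1194 → 5.1194 [wait]  node(5,5) S=217.2527 payoff=0.0000 vs cont=0.6844 → 0.6844 [wait]  ⇒ S*(5)=99.0317
t_4: node(4,0) S=89.7688 payoff=67.7812 vs cont=67.1180 → 67.7812 [stop]  node(4,1) S=109.2505 payoff=48.2995 vs cont=47.6478 → 48.2995 [stop]  node(4,2) S=132.9600 payoff=24.5900 vs cont=27.1706 → 27.1706 [wait]  node(4,3) S=161.8150 payoff=0.0000 vs cont=11.2504 → 11.2504 [wait]  node(4,4) S=196.9321 payoff=0.0000 vs cont=2.9031 → 2.9031 [wait]  ⇒ S*(4)=109.2505
t_3: node(3,0) S=99.0317 payoff=58.5183 vs cont=57.8551 → 58.5183 [stop]  node(3,1) S=120.5236 payoff=37.0264 vs cont=37.6403 → 37.6403 [wait]  node(3,2) S=146.6796 payoff=10.8704 vs cont=19.1779 → 19.1779 [wait]  node(3,3) S=178.5121 payoff=0.0000 vs cont=7.0723 → 7.0723 [wait]  ⇒ S*(3)=99.0317
t_2: node(2,0) S=109.2505 payoff=48.2995 vs cont=47.9402 → 48.2995 [stop]  node(2,1) S=132.9600 payoff=24.5900 vs cont=28.3455 → 28.3455 [wait]  node(2,2) S=161.8150 payoff=0.0000 vs cont=13.1066 → 13.1066 [wait]  ⇒ S*(2)=109.2505
t_1: node(1,0) S=120.5236 payoff=37.0264 vs cont=38.2217 → 38.2217 [wait]  node(1,1) S=146.6796 payoff=10.8704 vs cont=20.6850 → 20.6850 [wait]  ⇒ S*(1)=-
t_0: node(0,0) S=132.9600 payoff=24.5900 vs cont=29.3825 → 29.3825 [wait]  ⇒ S*(0)=-

price = 29.3825
boundary = - - 109.2505 99.0317 109.2505 99.0317 109.2505 120.5236 132.9600
tree:
29.3825
38.2217 20.6850
48.2995 28.3455 13.1066
58.5183 37.6403 19.1779 7.0723
67.7812 48.2995 27.1706 11.2504 2.9031
76.1777 58.5183 37.0494 17.4018 5.1194 0.6844
83.7888 67.7812 48.2995 25.9766 8.8700 1.3664 0.0000
90.6881 76.1777 58.5183 37.0264 15.0124 2.7277 0.0000 0.0000
96.9420 83.7888 67.7812 48.2995 24.5900 5.4452 0.0000 0.0000 0.0000
102.6109 90.6881 76.1777 58.5183 37.0264 10.8704 0.0000 0.0000 0.0000 0.0000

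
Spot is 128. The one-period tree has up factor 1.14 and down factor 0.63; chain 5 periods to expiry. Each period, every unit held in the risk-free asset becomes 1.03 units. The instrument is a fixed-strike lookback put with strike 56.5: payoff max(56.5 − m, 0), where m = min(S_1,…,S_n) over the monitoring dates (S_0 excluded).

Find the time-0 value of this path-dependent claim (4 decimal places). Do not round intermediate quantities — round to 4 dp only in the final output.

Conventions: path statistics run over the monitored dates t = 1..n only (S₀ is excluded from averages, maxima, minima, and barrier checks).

price = 1.3036

Set p* = 0.7843 (from d < R < u); the path-dependent value is the discounted p*-expectation over all price paths.
Enumerate all 2^5 = 32 price paths (U = up ×1.14, D = down ×0.63); each path with k up-moves has probability p*^k·(1−p*)^(5−k).
DDDDD: m=12.7032, payoff=43.7968, prob=0.000467
UDDDD: m=22.9867, payoff=33.5133, prob=0.001697
DUDDD: m=22.9867, payoff=33.5133, prob=0.001697
UUDDD: m=41.5950, payoff=14.9050, prob=0.006172
DDUDD: m=22.9867, payoff=33.5133, prob=0.001697
UDUDD: m=41.5950, payoff=14.9050, prob=0.006172
DUUDD: m=41.5950, payoff=14.9050, prob=0.006172
UUUDD: m=75.2672, payoff=0.0000, prob=0.022445
DDDUD: m=22.9867, payoff=33.5133, prob=0.001697
UDDUD: m=41.5950, payoff=14.9050, prob=0.006172
DUDUD: m=41.5950, payoff=14.9050, prob=0.006172
UUDUD: m=75.2672, payoff=0.0000, prob=0.022445
DDUUD: m=41.5950, payoff=14.9050, prob=0.006172
UDUUD: m=75.2672, payoff=0.0000, prob=0.022445
DUUUD: m=75.2672, payoff=0.0000, prob=0.022445
UUUUD: m=136.1977, payoff=0.0000, prob=0.081617
DDDDU: m=20.1638, payoff=36.3362, prob=0.001697
UDDDU: m=36.4869, payoff=20.0131, prob=0.006172
DUDDU: m=36.4869, payoff=20.0131, prob=0.006172
UUDDU: m=66.0238, payoff=0.0000, prob=0.022445
DDUDU: m=36.4869, payoff=20.0131, prob=0.006172
UDUDU: m=66.0238, payoff=0.0000, prob=0.022445
DUUDU: m=66.0238, payoff=0.0000, prob=0.022445
UUUDU: m=119.4717, payoff=0.0000, prob=0.081617
DDDUU: m=32.0060, payoff=24.4940, prob=0.006172
UDDUU: m=57.9156, payoff=0.0000, prob=0.022445
DUDUU: m=57.9156, payoff=0.0000, prob=0.022445
UUDUU: m=104.7997, payoff=0.0000, prob=0.081617
DDUUU: m=50.8032, payoff=5.6968, prob=0.022445
UDUUU: m=91.9296, payoff=0.0000, prob=0.081617
DUUUU: m=80.6400, payoff=0.0000, prob=0.081617
UUUUU: m=145.9200, payoff=0.0000, prob=0.296790
Price = Σ prob·payoff / R^5 = 1.511277 / 1.159274 = 1.3036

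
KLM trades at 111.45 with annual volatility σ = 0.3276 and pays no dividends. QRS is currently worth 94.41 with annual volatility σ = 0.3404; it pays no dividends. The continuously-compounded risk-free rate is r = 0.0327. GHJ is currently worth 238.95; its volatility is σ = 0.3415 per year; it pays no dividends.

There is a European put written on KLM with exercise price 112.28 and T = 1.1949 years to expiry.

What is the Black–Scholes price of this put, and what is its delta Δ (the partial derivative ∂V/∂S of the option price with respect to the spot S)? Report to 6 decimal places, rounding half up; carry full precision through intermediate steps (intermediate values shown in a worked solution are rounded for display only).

price = 13.914626
Δ = -0.394564

σ√T = 0.3276·√1.1949 = 0.358104
d₁ = (ln(S/K) + (r+σ²/2)T) / (σ√T) = (ln(111.45/112.28) + (0.0327+0.3276²/2)·1.1949) / 0.358104 = (-0.007420 + 0.103193) / 0.358104 = 0.267444
d₂ = d₁ − σ√T = 0.267444 − 0.358104 = -0.090660
e^{−rT} = 0.961680
N(−d₁) = 0.394564,  N(−d₂) = 0.536119
Put price V = K·e^{−rT}·N(−d₂) − S·N(−d₁) = 57.888740 − 43.974115 = 13.914626
Δ = −N(−d₁) = -0.394564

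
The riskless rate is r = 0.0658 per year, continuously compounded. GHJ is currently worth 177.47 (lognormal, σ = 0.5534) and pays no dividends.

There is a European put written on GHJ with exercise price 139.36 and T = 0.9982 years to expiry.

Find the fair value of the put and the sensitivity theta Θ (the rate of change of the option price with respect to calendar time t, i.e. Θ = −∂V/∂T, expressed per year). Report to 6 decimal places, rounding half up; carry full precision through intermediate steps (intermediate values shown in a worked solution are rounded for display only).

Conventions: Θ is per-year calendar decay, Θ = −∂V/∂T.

σ√T = 0.5534·√0.9982 = 0.552902
d₁ = (ln(S/K) + (r+σ²/2)T) / (σ√T) = (ln(177.47/139.36) + (0.0658+0.5534²/2)·0.9982) / 0.552902 = (0.241741 + 0.218532) / 0.552902 = 0.832468
d₂ = d₁ − σ√T = 0.832468 − 0.552902 = 0.279566
e^{−rT} = 0.936429
N(−d₁) = 0.202573,  N(−d₂) = 0.389905
Put price V = K·e^{−rT}·N(−d₂) − S·N(−d₁) = 50.882930 − 35.950545 = 14.932385
φ(d₁) = (1/√(2π))·e^{−d₁²/2} = 0.282115
Θ = −S·φ(d₁)·σ/(2√T) + r·K·e^{−rT}·N(−d₂) = −13.866021 + 3.348097 = -10.517924

price = 14.932385
Θ = -10.517924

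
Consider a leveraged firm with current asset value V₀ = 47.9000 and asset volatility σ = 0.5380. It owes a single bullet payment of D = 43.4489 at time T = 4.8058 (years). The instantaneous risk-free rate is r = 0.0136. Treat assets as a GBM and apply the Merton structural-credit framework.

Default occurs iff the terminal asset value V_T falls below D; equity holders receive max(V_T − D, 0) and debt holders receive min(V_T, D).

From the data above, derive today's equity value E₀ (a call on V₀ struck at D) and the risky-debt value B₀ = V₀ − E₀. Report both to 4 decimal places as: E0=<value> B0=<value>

Apply the equity-as-call identities (strike 43.4489, horizon 4.8058 years):
d₁ = [ln(V₀/D) + (r + σ²/2)T] / (σ√T)
   = [ln(47.9000/43.4489) + (0.0136 + 0.5·0.5380²)·4.8058] / (0.5380·√4.8058)
   = [0.097530 + 0.760864] / 1.179411 = 0.727816
d₂ = d₁ − σ√T = 0.727816 − 1.179411 = -0.451595
N(d₁) = 0.766637,  N(d₂) = 0.325780,  e^(−rT) = 0.936731
E₀ = V₀·N(d₁) − D·e^(−rT)·N(d₂)
   = 47.9000·0.766637 − 43.4489·0.936731·0.325780 = 23.462662
B₀ = V₀ − E₀ = 47.9000 − 23.462662 = 24.437338

E0=23.4627 B0=24.4373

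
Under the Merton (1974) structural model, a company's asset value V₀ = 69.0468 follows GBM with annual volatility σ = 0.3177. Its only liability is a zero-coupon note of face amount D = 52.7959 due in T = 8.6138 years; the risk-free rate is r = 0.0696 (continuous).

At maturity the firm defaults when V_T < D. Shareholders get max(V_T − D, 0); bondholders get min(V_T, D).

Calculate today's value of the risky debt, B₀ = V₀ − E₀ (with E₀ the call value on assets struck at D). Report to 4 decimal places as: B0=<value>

B0=25.2871

Equity is a call on the firm's assets struck at D = 52.7959:
d₁ = [ln(V₀/D) + (r + σ²/2)T] / (σ√T)
   = [ln(69.0468/52.7959) + (0.0696 + 0.5·0.3177²)·8.6138] / (0.3177·√8.6138)
   = [0.268351 + 1.034230] / 0.932426 = 1.396980
d₂ = d₁ − σ√T = 1.396980 − 0.932426 = 0.464553
N(d₁) = 0.918790,  N(d₂) = 0.678874,  e^(−rT) = 0.549075
E₀ = V₀·N(d₁) − D·e^(−rT)·N(d₂)
   = 69.0468·0.918790 − 52.7959·0.549075·0.678874 = 43.759701
B₀ = V₀ − E₀ = 69.0468 − 43.759701 = 25.287099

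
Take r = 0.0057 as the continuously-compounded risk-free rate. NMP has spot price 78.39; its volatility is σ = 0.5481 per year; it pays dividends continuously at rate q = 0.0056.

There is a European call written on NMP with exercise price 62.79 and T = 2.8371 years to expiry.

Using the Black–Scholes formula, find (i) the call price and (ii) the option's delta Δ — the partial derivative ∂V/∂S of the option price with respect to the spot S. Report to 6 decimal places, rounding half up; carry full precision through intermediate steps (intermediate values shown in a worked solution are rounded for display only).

price = 33.050625
Δ = 0.746785

σ√T = 0.5481·√2.8371 = 0.923203
d₁ = (ln(S/K) + (r−q+σ²/2)T) / (σ√T) = (ln(78.39/62.79) + (0.0057−0.0056+0.5481²/2)·2.8371) / 0.923203 = (0.221901 + 0.426435) / 0.923203 = 0.702268
d₂ = d₁ − σ√T = 0.702268 − 0.923203 = -0.220935
e^{−rT} = 0.983959
e^{−qT} = 0.984238
N(d₁) = 0.758744,  N(d₂) = 0.412572
Call price V = S·e^{−qT}·N(d₁) − K·e^{−rT}·N(d₂) = 58.540441 − 25.489816 = 33.050625
Δ = e^{−qT}·N(d₁) = 0.746785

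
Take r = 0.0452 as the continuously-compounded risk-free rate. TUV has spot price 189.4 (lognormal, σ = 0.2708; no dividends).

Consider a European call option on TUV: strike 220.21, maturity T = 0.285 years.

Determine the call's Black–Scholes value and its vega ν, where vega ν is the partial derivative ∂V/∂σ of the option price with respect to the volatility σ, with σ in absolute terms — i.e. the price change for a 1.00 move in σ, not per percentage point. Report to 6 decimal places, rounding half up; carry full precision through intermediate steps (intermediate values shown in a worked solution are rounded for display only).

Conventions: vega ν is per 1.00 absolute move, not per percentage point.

σ√T = 0.2708·√0.285 = 0.144568
d₁ = (ln(S/K) + (r+σ²/2)T) / (σ√T) = (ln(189.4/220.21) + (0.0452+0.2708²/2)·0.285) / 0.144568 = (-0.150720 + 0.023332) / 0.144568 = -0.881169
d₂ = d₁ − σ√T = -0.881169 − 0.144568 = -1.025737
e^{−rT} = 0.987201
N(d₁) = 0.189113,  N(d₂) = 0.152508
Call price V = S·N(d₁) − K·e^{−rT}·N(d₂) = 35.818024 − 33.153895 = 2.664129
φ(d₁) = (1/√(2π))·e^{−d₁²/2} = 0.270585
ν = S·φ(d₁)·√T = 27.359396

price = 2.664129
ν = 27.359396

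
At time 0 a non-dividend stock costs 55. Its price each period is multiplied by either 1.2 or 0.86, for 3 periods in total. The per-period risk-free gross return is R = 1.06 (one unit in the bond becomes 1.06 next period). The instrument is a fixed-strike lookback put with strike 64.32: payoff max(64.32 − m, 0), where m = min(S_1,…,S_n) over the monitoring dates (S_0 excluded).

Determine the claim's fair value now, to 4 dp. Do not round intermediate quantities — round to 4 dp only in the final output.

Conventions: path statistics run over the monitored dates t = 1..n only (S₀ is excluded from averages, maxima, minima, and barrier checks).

price = 9.3637

Under the martingale measure an up-move has probability p* = 0.5882; value the claim as the probability-weighted average of per-path payoffs, discounted 3 periods at R = 1.06.
Enumerate all 2^3 = 8 price paths (U = up ×1.2, D = down ×0.86); each path with k up-moves has probability p*^k·(1−p*)^(3−k).
DDD: m=34.9831, payoff=29.3369, prob=0.069815
UDD: m=48.8136, payoff=15.5064, prob=0.099735
DUD: m=47.3000, payoff=17.0200, prob=0.099735
UUD: m=66.0000, payoff=0.0000, prob=0.142479
DDU: m=40.6780, payoff=23.6420, prob=0.099735
UDU: m=56.7600, payoff=7.5600, prob=0.142479
DUU: m=47.3000, payoff=17.0200, prob=0.142479
UUU: m=66.0000, payoff=0.0000, prob=0.203542
Price = Σ prob·payoff / R^3 = 11.152265 / 1.191016 = 9.3637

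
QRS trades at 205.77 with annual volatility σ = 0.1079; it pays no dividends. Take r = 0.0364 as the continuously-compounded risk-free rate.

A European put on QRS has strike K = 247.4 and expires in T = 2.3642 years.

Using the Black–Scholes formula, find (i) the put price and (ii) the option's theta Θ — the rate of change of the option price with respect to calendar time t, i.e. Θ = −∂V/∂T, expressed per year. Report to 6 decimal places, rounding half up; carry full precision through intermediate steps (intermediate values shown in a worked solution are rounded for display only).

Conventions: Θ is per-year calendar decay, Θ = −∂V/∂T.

σ√T = 0.1079·√2.3642 = 0.165907
d₁ = (ln(S/K) + (r+σ²/2)T) / (σ√T) = (ln(205.77/247.4) + (0.0364+0.1079²/2)·2.3642) / 0.165907 = (-0.184247 + 0.099819) / 0.165907 = -0.508889
d₂ = d₁ − σ√T = -0.508889 − 0.165907 = -0.674796
e^{−rT} = 0.917542
N(−d₁) = 0.694585,  N(−d₂) = 0.750097
Put price V = K·e^{−rT}·N(−d₂) − S·N(−d₁) = 170.271994 − 142.924763 = 27.347230
φ(d₁) = (1/√(2π))·e^{−d₁²/2} = 0.350490
Θ = −S·φ(d₁)·σ/(2√T) + r·K·e^{−rT}·N(−d₂) = −2.530505 + 6.197901 = 3.667395

price = 27.347230
Θ = 3.667395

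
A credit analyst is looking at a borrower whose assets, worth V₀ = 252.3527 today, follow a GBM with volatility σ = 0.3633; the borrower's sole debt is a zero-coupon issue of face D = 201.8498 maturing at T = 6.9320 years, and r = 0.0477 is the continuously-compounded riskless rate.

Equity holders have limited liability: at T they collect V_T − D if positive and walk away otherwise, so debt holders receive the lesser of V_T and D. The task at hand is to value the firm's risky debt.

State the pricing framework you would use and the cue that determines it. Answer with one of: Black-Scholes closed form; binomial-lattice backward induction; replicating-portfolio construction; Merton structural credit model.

Key observation: the question is about default risk generated by asset-value dynamics against a debt face of 201.8498 — the structural framework prices exactly that.

framework: Merton structural credit model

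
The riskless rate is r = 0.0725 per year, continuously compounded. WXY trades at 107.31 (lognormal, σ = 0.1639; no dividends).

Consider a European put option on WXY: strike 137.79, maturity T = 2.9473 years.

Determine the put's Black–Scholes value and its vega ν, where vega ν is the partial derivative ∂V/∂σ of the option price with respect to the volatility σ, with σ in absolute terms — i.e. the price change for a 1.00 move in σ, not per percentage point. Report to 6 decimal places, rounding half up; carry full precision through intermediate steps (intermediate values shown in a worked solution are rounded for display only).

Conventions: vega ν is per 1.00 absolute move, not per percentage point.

price = 14.314653
ν = 73.490861

σ√T = 0.1639·√2.9473 = 0.281379
d₁ = (ln(S/K) + (r+σ²/2)T) / (σ√T) = (ln(107.31/137.79) + (0.0725+0.1639²/2)·2.9473) / 0.281379 = (-0.250009 + 0.253266) / 0.281379 = 0.011576
d₂ = d₁ − σ√T = 0.011576 − 0.281379 = -0.269803
e^{−rT} = 0.807607
N(−d₁) = 0.495382,  N(−d₂) = 0.606344
Put price V = K·e^{−rT}·N(−d₂) − S·N(−d₁) = 67.474084 − 53.159431 = 14.314653
φ(d₁) = (1/√(2π))·e^{−d₁²/2} = 0.398916
ν = S·φ(d₁)·√T = 73.490861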